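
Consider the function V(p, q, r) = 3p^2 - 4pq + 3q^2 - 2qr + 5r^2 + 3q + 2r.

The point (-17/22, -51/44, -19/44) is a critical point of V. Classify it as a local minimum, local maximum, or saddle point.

The Hessian is constant: H = [[6, -4, 0], [-4, 6, -2], [0, -2, 10]].
Leading principal minors: Δ₁ = 6, Δ₂ = 20, Δ₃ = 176.
All leading minors are positive, so H is positive definite: a local minimum.

local minimum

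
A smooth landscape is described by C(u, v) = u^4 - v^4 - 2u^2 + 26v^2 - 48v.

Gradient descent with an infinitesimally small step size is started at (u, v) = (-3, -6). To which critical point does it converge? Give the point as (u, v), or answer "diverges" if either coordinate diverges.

diverges

C is separable, so gradient descent decouples: u follows -∂C/∂u, v follows -∂C/∂v.
∂C/∂u = 4u(u - 1)(u + 1); at u=-3 this is -96, so u increases.
∂C/∂v = -4(v - 3)(v - 1)(v + 4); at v=-6 this is 504, so v decreases.
The v-coordinate has no critical point in that direction and runs off to infinity.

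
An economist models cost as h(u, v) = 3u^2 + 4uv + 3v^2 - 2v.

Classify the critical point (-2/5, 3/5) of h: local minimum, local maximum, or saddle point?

local minimum

The Hessian of h is constant: H = [[6, 4], [4, 6]].
det(H) = 6·6 − 4² = 20.
det(H) > 0 and tr(H) = 12 > 0, so H is positive definite and the point is a local minimum.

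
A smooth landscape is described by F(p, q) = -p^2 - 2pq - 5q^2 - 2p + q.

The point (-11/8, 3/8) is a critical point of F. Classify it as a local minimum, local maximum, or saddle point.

local maximum

The Hessian of F is constant: H = [[-2, -2], [-2, -10]].
det(H) = (-2)·(-10) − (-2)² = 16.
det(H) > 0 and tr(H) = -12 < 0, so H is negative definite and the point is a local maximum.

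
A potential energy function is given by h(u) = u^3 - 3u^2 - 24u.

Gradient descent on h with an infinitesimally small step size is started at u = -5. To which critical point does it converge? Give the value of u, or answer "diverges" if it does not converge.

h'(u) = 3(u - 4)(u + 2), so h'(-5) = 81.
Gradient descent moves in the -h' direction, i.e. u is decreasing.
There is no critical point below u=-5, and h' keeps the same sign, so the iterate runs off to −∞.

diverges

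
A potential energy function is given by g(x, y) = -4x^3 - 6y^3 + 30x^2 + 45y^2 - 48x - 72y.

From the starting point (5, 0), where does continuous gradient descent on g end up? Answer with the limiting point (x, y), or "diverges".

g is separable, so gradient descent decouples: x follows -∂g/∂x, y follows -∂g/∂y.
∂g/∂x = -12(x - 4)(x - 1); at x=5 this is -48, so x increases.
∂g/∂y = -18(y - 4)(y - 1); at y=0 this is -72, so y increases.
The x-coordinate has no critical point in that direction and runs off to infinity.

diverges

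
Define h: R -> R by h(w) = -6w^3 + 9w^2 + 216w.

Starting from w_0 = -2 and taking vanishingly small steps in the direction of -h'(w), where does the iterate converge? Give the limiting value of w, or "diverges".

h'(w) = -18(w - 4)(w + 3), so h'(-2) = 108.
Gradient descent moves in the -h' direction, i.e. w is decreasing.
The nearest critical point in that direction is w = -3, where h'' = 126 > 0 (a local minimum). The iterate converges there.

-3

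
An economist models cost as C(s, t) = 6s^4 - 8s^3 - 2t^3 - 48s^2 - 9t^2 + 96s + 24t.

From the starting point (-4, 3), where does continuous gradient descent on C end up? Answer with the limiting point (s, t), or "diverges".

C is separable, so gradient descent decouples: s follows -∂C/∂s, t follows -∂C/∂t.
∂C/∂s = 24(s - 2)(s - 1)(s + 2); at s=-4 this is -1440, so s increases.
∂C/∂t = -6(t - 1)(t + 4); at t=3 this is -84, so t increases.
The t-coordinate has no critical point in that direction and runs off to infinity.

diverges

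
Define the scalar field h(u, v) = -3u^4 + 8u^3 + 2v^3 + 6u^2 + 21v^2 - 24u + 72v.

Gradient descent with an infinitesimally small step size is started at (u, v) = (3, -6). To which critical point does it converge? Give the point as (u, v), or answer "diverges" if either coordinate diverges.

diverges

h is separable, so gradient descent decouples: u follows -∂h/∂u, v follows -∂h/∂v.
∂h/∂u = -12(u - 2)(u - 1)(u + 1); at u=3 this is -96, so u increases.
∂h/∂v = 6(v + 3)(v + 4); at v=-6 this is 36, so v decreases.
The u-coordinate has no critical point in that direction and runs off to infinity.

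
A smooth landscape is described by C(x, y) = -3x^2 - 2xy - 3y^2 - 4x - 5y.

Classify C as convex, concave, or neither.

C is quadratic, so its Hessian is the constant matrix H = [[-6, -2], [-2, -6]].
det(H) = 32, tr(H) = -12.
det(H) > 0 and tr(H) < 0, so H is negative definite everywhere: concave.

concave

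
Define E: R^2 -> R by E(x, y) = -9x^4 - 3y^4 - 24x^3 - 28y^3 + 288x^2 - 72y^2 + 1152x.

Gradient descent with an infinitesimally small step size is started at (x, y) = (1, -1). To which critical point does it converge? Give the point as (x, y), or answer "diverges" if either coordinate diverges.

(-2, -3)

E is separable, so gradient descent decouples: x follows -∂E/∂x, y follows -∂E/∂y.
∂E/∂x = -36(x - 4)(x + 2)(x + 4); at x=1 this is 1620, so x decreases.
∂E/∂y = -12y(y + 3)(y + 4); at y=-1 this is 72, so y decreases.
x converges to its nearest critical value -2 (a local min of the x-part); y converges to -3. The iterate converges to (-2, -3).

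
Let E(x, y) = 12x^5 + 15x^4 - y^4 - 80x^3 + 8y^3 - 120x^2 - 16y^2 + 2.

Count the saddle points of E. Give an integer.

6

E separates as a function of x plus a function of y, so ∇E=0 decouples.
∂E/∂x = 60x(x - 2)(x + 1)(x + 2) = 0 at x ∈ {-2, -1, 0, 2}; ∂E/∂y = -4y(y - 4)(y - 2) = 0 at y ∈ {0, 2, 4}.
The Hessian is diagonal: diag(E_xx, E_yy). Second derivatives: E_xx(-2)=-480, E_xx(-1)=180, E_xx(0)=-240, E_xx(2)=1440; E_yy(0)=-32, E_yy(2)=16, E_yy(4)=-32.
Saddle points occur where the two diagonal entries have opposite signs: (-2, 2), (-1, 0), (-1, 4), (0, 2), (2, 0), (2, 4). Count: 6.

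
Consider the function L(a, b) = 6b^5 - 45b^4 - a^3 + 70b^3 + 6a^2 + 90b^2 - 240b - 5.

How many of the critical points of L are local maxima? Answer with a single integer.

L separates as a function of a plus a function of b, so ∇L=0 decouples.
∂L/∂a = -3a(a - 4) = 0 at a ∈ {0, 4}; ∂L/∂b = 30(b - 4)(b - 2)(b - 1)(b + 1) = 0 at b ∈ {-1, 1, 2, 4}.
The Hessian is diagonal: diag(L_aa, L_bb). Second derivatives: L_aa(0)=12, L_aa(4)=-12; L_bb(-1)=-900, L_bb(1)=180, L_bb(2)=-180, L_bb(4)=900.
Local maxima occur where both diagonal entries negative: (4, -1), (4, 2). Count: 2.

2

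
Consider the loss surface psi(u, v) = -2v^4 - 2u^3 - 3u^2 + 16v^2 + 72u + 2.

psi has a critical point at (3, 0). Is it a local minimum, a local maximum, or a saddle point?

The mixed partial ∂²psi/∂u∂v is 0, so the Hessian at any point is diag(psi_uu, psi_vv) = diag(-6(2u + 1), 8(-3v^2 + 4)).
At (3, 0): H = diag(-42, 32).
The eigenvalues have opposite signs, so H is indefinite: a saddle point.

saddle point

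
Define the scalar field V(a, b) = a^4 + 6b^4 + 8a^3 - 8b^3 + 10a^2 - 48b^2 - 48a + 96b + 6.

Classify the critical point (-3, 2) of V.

saddle point

The mixed partial ∂²V/∂a∂b is 0, so the Hessian at any point is diag(V_aa, V_bb) = diag(4(3a^2 + 12a + 5), 24(3b^2 - 2b - 4)).
At (-3, 2): H = diag(-16, 96).
The eigenvalues have opposite signs, so H is indefinite: a saddle point.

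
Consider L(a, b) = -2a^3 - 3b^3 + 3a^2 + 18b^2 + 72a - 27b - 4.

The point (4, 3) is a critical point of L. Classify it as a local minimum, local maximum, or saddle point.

The mixed partial ∂²L/∂a∂b is 0, so the Hessian at any point is diag(L_aa, L_bb) = diag(6(-2a + 1), 18(-b + 2)).
At (4, 3): H = diag(-42, -18).
Both eigenvalues are negative, so H is negative definite: a local maximum.

local maximum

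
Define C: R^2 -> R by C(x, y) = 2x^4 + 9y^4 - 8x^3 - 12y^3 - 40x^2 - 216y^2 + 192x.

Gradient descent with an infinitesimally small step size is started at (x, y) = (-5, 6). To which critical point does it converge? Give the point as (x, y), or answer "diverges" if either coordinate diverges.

(-3, 4)

C is separable, so gradient descent decouples: x follows -∂C/∂x, y follows -∂C/∂y.
∂C/∂x = 8(x - 4)(x - 2)(x + 3); at x=-5 this is -1008, so x increases.
∂C/∂y = 36y(y - 4)(y + 3); at y=6 this is 3888, so y decreases.
x converges to its nearest critical value -3 (a local min of the x-part); y converges to 4. The iterate converges to (-3, 4).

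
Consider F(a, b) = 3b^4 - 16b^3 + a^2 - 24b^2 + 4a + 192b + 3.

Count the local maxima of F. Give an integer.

0

F separates as a function of a plus a function of b, so ∇F=0 decouples.
∂F/∂a = 2(a + 2) = 0 at a ∈ {-2}; ∂F/∂b = 12(b - 4)(b - 2)(b + 2) = 0 at b ∈ {-2, 2, 4}.
The Hessian is diagonal: diag(F_aa, F_bb). Second derivatives: F_aa(-2)=2; F_bb(-2)=288, F_bb(2)=-96, F_bb(4)=144.
Local maxima occur where both diagonal entries negative: none. Count: 0.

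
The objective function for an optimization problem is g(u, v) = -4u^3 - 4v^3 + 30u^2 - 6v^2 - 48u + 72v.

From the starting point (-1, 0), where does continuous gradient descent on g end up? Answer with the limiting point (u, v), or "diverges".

g is separable, so gradient descent decouples: u follows -∂g/∂u, v follows -∂g/∂v.
∂g/∂u = -12(u - 4)(u - 1); at u=-1 this is -120, so u increases.
∂g/∂v = -12(v - 2)(v + 3); at v=0 this is 72, so v decreases.
u converges to its nearest critical value 1 (a local min of the u-part); v converges to -3. The iterate converges to (1, -3).

(1, -3)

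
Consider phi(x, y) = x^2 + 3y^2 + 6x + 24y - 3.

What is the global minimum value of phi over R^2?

-60

phi(x,y) separates as P(x) + Q(y) − 3, so its minimum is min P + min Q − 3.
P'(x) = 2x + 6 vanishes at x ∈ {-3}; Q'(y) = 6y + 24 vanishes at y ∈ {-4}.
Local minima of P (where P''>0): P(-3)=-9. Local minima of Q: Q(-4)=-48.
So the global minimum of phi is P(-3) + Q(-4) − 3 = -9 − 48 − 3 = -60, attained at (-3, -4).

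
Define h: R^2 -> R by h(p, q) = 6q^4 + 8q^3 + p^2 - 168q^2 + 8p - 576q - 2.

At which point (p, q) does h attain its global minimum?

h(p,q) separates as A(p) + B(q) − 2, so its minimum is min A + min B − 2.
A'(p) = 2p + 8 vanishes at p ∈ {-4}; B'(q) = 24(q - 4)(q + 2)(q + 3) vanishes at q ∈ {-3, -2, 4}.
Local minima of A (where A''>0): A(-4)=-16. Local minima of B: B(-3)=486, B(4)=-2944.
So the global minimum of h is A(-4) + B(4) − 2 = -16 − 2944 − 2 = -2962, attained at (-4, 4).

(-4, 4)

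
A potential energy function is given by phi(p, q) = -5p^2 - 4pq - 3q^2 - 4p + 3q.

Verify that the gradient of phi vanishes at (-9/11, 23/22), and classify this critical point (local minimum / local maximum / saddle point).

∇phi = (-10p - 4q - 4, -4p - 6q + 3); substituting (-9/11, 23/22) gives ∇phi = (0, 0), so (-9/11, 23/22) is indeed a critical point.
The Hessian of phi is constant: H = [[-10, -4], [-4, -6]].
det(H) = (-10)·(-6) − (-4)² = 44.
det(H) > 0 and tr(H) = -16 < 0, so H is negative definite and the point is a local maximum.

local maximum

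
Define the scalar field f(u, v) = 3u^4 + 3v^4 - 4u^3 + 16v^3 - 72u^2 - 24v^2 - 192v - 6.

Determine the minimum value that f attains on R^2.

-950

f(u,v) separates as P(u) + Q(v) − 6, so its minimum is min P + min Q − 6.
P'(u) = 12u(u - 4)(u + 3) vanishes at u ∈ {-3, 0, 4}; Q'(v) = 12(v - 2)(v + 2)(v + 4) vanishes at v ∈ {-4, -2, 2}.
Local minima of P (where P''>0): P(-3)=-297, P(4)=-640. Local minima of Q: Q(-4)=128, Q(2)=-304.
So the global minimum of f is P(4) + Q(2) − 6 = -640 − 304 − 6 = -950, attained at (4, 2).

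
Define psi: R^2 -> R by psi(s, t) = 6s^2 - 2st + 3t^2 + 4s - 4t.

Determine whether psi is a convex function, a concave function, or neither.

psi is quadratic, so its Hessian is the constant matrix H = [[12, -2], [-2, 6]].
det(H) = 68, tr(H) = 18.
det(H) > 0 and tr(H) > 0, so H is positive definite everywhere: convex.

convex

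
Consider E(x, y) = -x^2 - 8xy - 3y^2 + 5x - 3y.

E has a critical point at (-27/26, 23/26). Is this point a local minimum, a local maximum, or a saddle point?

saddle point

The Hessian of E is constant: H = [[-2, -8], [-8, -6]].
det(H) = (-2)·(-6) − (-8)² = -52.
Since det(H) < 0, H is indefinite and the critical point is a saddle point.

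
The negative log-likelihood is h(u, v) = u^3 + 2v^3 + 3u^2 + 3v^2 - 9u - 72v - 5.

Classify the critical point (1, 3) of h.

The mixed partial ∂²h/∂u∂v is 0, so the Hessian at any point is diag(h_uu, h_vv) = diag(6(u + 1), 6(2v + 1)).
At (1, 3): H = diag(12, 42).
Both eigenvalues are positive, so H is positive definite: a local minimum.

local minimum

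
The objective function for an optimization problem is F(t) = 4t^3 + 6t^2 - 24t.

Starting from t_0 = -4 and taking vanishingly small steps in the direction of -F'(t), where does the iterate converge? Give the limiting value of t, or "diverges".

F'(t) = 12(t - 1)(t + 2), so F'(-4) = 120.
Gradient descent moves in the -F' direction, i.e. t is decreasing.
There is no critical point below t=-4, and F' keeps the same sign, so the iterate runs off to −∞.

diverges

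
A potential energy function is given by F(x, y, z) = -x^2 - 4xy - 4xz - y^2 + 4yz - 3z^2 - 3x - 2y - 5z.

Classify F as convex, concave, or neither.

F is quadratic, so its Hessian is the constant matrix H = [[-2, -4, -4], [-4, -2, 4], [-4, 4, -6]].
Leading principal minors: -2, -12, 264.
Neither pattern holds ⇒ H is indefinite ⇒ neither convex nor concave.

neither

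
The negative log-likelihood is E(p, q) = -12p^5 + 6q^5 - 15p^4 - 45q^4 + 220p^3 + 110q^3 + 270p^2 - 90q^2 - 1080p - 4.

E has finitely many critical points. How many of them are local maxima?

E separates as a function of p plus a function of q, so ∇E=0 decouples.
∂E/∂p = -60(p - 3)(p - 1)(p + 2)(p + 3) = 0 at p ∈ {-3, -2, 1, 3}; ∂E/∂q = 30q(q - 3)(q - 2)(q - 1) = 0 at q ∈ {0, 1, 2, 3}.
The Hessian is diagonal: diag(E_pp, E_qq). Second derivatives: E_pp(-3)=1440, E_pp(-2)=-900, E_pp(1)=1440, E_pp(3)=-3600; E_qq(0)=-180, E_qq(1)=60, E_qq(2)=-60, E_qq(3)=180.
Local maxima occur where both diagonal entries negative: (-2, 0), (-2, 2), (3, 0), (3, 2). Count: 4.

4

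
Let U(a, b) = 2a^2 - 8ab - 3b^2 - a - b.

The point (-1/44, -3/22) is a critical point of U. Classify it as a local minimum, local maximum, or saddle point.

The Hessian of U is constant: H = [[4, -8], [-8, -6]].
det(H) = 4·(-6) − (-8)² = -88.
Since det(H) < 0, H is indefinite and the critical point is a saddle point.

saddle point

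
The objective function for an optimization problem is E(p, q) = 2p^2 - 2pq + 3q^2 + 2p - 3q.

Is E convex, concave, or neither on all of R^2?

E is quadratic, so its Hessian is the constant matrix H = [[4, -2], [-2, 6]].
det(H) = 20, tr(H) = 10.
det(H) > 0 and tr(H) > 0, so H is positive definite everywhere: convex.

convex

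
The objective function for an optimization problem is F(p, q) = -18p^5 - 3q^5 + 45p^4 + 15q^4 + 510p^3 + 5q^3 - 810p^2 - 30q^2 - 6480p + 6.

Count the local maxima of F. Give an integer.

4

F separates as a function of p plus a function of q, so ∇F=0 decouples.
∂F/∂p = -90(p - 4)(p - 3)(p + 2)(p + 3) = 0 at p ∈ {-3, -2, 3, 4}; ∂F/∂q = -15q(q - 4)(q - 1)(q + 1) = 0 at q ∈ {-1, 0, 1, 4}.
The Hessian is diagonal: diag(F_pp, F_qq). Second derivatives: F_pp(-3)=3780, F_pp(-2)=-2700, F_pp(3)=2700, F_pp(4)=-3780; F_qq(-1)=150, F_qq(0)=-60, F_qq(1)=90, F_qq(4)=-900.
Local maxima occur where both diagonal entries negative: (-2, 0), (-2, 4), (4, 0), (4, 4). Count: 4.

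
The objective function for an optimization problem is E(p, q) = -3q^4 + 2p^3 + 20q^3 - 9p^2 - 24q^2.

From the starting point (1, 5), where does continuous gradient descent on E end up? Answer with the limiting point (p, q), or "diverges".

E is separable, so gradient descent decouples: p follows -∂E/∂p, q follows -∂E/∂q.
∂E/∂p = 6p(p - 3); at p=1 this is -12, so p increases.
∂E/∂q = -12q(q - 4)(q - 1); at q=5 this is -240, so q increases.
The q-coordinate has no critical point in that direction and runs off to infinity.

diverges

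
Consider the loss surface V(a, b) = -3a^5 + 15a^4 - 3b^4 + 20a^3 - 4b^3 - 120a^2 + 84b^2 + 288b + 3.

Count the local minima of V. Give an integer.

2

V separates as a function of a plus a function of b, so ∇V=0 decouples.
∂V/∂a = -15a(a - 4)(a - 2)(a + 2) = 0 at a ∈ {-2, 0, 2, 4}; ∂V/∂b = -12(b - 4)(b + 2)(b + 3) = 0 at b ∈ {-3, -2, 4}.
The Hessian is diagonal: diag(V_aa, V_bb). Second derivatives: V_aa(-2)=720, V_aa(0)=-240, V_aa(2)=240, V_aa(4)=-720; V_bb(-3)=-84, V_bb(-2)=72, V_bb(4)=-504.
Local minima occur where both diagonal entries positive: (-2, -2), (2, -2). Count: 2.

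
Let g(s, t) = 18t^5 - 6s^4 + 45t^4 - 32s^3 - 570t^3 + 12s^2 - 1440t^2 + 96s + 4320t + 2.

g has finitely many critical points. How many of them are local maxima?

4

g separates as a function of s plus a function of t, so ∇g=0 decouples.
∂g/∂s = -24(s - 1)(s + 1)(s + 4) = 0 at s ∈ {-4, -1, 1}; ∂g/∂t = 90(t - 4)(t - 1)(t + 3)(t + 4) = 0 at t ∈ {-4, -3, 1, 4}.
The Hessian is diagonal: diag(g_ss, g_tt). Second derivatives: g_ss(-4)=-360, g_ss(-1)=144, g_ss(1)=-240; g_tt(-4)=-3600, g_tt(-3)=2520, g_tt(1)=-5400, g_tt(4)=15120.
Local maxima occur where both diagonal entries negative: (-4, -4), (-4, 1), (1, -4), (1, 1). Count: 4.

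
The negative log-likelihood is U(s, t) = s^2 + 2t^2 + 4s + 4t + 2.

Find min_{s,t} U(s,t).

U(s,t) separates as P(s) + Q(t) + 2, so its minimum is min P + min Q + 2.
P'(s) = 2s + 4 vanishes at s ∈ {-2}; Q'(t) = 4(t + 1) vanishes at t ∈ {-1}.
Local minima of P (where P''>0): P(-2)=-4. Local minima of Q: Q(-1)=-2.
So the global minimum of U is P(-2) + Q(-1) + 2 = -4 − 2 + 2 = -4, attained at (-2, -1).

-4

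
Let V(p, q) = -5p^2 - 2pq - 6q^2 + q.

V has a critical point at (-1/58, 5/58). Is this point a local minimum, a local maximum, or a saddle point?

local maximum

The Hessian of V is constant: H = [[-10, -2], [-2, -12]].
det(H) = (-10)·(-12) − (-2)² = 116.
det(H) > 0 and tr(H) = -22 < 0, so H is negative definite and the point is a local maximum.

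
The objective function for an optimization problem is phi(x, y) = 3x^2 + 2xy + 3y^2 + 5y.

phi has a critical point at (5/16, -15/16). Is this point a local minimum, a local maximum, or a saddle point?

The Hessian of phi is constant: H = [[6, 2], [2, 6]].
det(H) = 6·6 − 2² = 32.
det(H) > 0 and tr(H) = 12 > 0, so H is positive definite and the point is a local minimum.

local minimum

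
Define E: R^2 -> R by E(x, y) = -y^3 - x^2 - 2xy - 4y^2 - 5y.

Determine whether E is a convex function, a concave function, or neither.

neither

The term -y^3 is cubic, so the Hessian is not constant.
∂²E/∂y² = -6y - 8, which takes both signs as y varies (negative for sufficiently large y). A diagonal entry of the Hessian changing sign means the Hessian is neither positive- nor negative-semidefinite on all of R^2.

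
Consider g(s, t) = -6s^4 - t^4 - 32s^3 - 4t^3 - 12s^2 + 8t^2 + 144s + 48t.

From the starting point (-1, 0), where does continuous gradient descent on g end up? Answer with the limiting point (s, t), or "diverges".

(-2, -2)

g is separable, so gradient descent decouples: s follows -∂g/∂s, t follows -∂g/∂t.
∂g/∂s = -24(s - 1)(s + 2)(s + 3); at s=-1 this is 96, so s decreases.
∂g/∂t = -4(t - 2)(t + 2)(t + 3); at t=0 this is 48, so t decreases.
s converges to its nearest critical value -2 (a local min of the s-part); t converges to -2. The iterate converges to (-2, -2).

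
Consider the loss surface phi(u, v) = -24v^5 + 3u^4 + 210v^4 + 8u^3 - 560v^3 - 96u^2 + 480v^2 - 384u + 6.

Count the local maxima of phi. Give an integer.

2

phi separates as a function of u plus a function of v, so ∇phi=0 decouples.
∂phi/∂u = 12(u - 4)(u + 2)(u + 4) = 0 at u ∈ {-4, -2, 4}; ∂phi/∂v = -120v(v - 4)(v - 2)(v - 1) = 0 at v ∈ {0, 1, 2, 4}.
The Hessian is diagonal: diag(phi_uu, phi_vv). Second derivatives: phi_uu(-4)=192, phi_uu(-2)=-144, phi_uu(4)=576; phi_vv(0)=960, phi_vv(1)=-360, phi_vv(2)=480, phi_vv(4)=-2880.
Local maxima occur where both diagonal entries negative: (-2, 1), (-2, 4). Count: 2.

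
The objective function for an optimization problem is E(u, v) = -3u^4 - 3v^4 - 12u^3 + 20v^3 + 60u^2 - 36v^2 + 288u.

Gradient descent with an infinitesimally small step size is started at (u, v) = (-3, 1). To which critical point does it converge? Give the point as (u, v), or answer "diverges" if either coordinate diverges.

(-2, 2)

E is separable, so gradient descent decouples: u follows -∂E/∂u, v follows -∂E/∂v.
∂E/∂u = -12(u - 3)(u + 2)(u + 4); at u=-3 this is -72, so u increases.
∂E/∂v = -12v(v - 3)(v - 2); at v=1 this is -24, so v increases.
u converges to its nearest critical value -2 (a local min of the u-part); v converges to 2. The iterate converges to (-2, 2).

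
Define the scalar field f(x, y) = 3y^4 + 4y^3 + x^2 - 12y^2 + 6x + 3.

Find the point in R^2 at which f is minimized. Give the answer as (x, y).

(-3, -2)

f(x,y) separates as P(x) + Q(y) + 3, so its minimum is min P + min Q + 3.
P'(x) = 2x + 6 vanishes at x ∈ {-3}; Q'(y) = 12y(y - 1)(y + 2) vanishes at y ∈ {-2, 0, 1}.
Local minima of P (where P''>0): P(-3)=-9. Local minima of Q: Q(-2)=-32, Q(1)=-5.
So the global minimum of f is P(-3) + Q(-2) + 3 = -9 − 32 + 3 = -38, attained at (-3, -2).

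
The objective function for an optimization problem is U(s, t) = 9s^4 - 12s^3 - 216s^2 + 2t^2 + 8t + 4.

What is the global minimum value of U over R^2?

U(s,t) separates as P(s) + Q(t) + 4, so its minimum is min P + min Q + 4.
P'(s) = 36s(s - 4)(s + 3) vanishes at s ∈ {-3, 0, 4}; Q'(t) = 4(t + 2) vanishes at t ∈ {-2}.
Local minima of P (where P''>0): P(-3)=-891, P(4)=-1920. Local minima of Q: Q(-2)=-8.
So the global minimum of U is P(4) + Q(-2) + 4 = -1920 − 8 + 4 = -1924, attained at (4, -2).

-1924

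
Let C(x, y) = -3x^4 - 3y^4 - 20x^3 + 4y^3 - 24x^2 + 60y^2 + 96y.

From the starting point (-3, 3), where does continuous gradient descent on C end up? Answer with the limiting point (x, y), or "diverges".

(-1, -1)

C is separable, so gradient descent decouples: x follows -∂C/∂x, y follows -∂C/∂y.
∂C/∂x = -12x(x + 1)(x + 4); at x=-3 this is -72, so x increases.
∂C/∂y = -12(y - 4)(y + 1)(y + 2); at y=3 this is 240, so y decreases.
x converges to its nearest critical value -1 (a local min of the x-part); y converges to -1. The iterate converges to (-1, -1).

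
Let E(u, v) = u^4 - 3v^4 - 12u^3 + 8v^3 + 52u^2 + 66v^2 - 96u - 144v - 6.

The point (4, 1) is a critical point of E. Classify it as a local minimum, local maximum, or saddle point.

local minimum

The mixed partial ∂²E/∂u∂v is 0, so the Hessian at any point is diag(E_uu, E_vv) = diag(4(3u^2 - 18u + 26), 12(-3v^2 + 4v + 11)).
At (4, 1): H = diag(8, 144).
Both eigenvalues are positive, so H is positive definite: a local minimum.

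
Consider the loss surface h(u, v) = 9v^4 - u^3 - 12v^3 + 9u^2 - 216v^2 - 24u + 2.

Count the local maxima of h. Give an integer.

h separates as a function of u plus a function of v, so ∇h=0 decouples.
∂h/∂u = -3(u - 4)(u - 2) = 0 at u ∈ {2, 4}; ∂h/∂v = 36v(v - 4)(v + 3) = 0 at v ∈ {-3, 0, 4}.
The Hessian is diagonal: diag(h_uu, h_vv). Second derivatives: h_uu(2)=6, h_uu(4)=-6; h_vv(-3)=756, h_vv(0)=-432, h_vv(4)=1008.
Local maxima occur where both diagonal entries negative: (4, 0). Count: 1.

1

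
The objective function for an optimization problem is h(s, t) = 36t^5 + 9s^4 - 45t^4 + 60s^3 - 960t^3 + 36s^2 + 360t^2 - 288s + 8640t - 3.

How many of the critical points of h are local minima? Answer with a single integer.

h separates as a function of s plus a function of t, so ∇h=0 decouples.
∂h/∂s = 36(s - 1)(s + 2)(s + 4) = 0 at s ∈ {-4, -2, 1}; ∂h/∂t = 180(t - 4)(t - 2)(t + 2)(t + 3) = 0 at t ∈ {-3, -2, 2, 4}.
The Hessian is diagonal: diag(h_ss, h_tt). Second derivatives: h_ss(-4)=360, h_ss(-2)=-216, h_ss(1)=540; h_tt(-3)=-6300, h_tt(-2)=4320, h_tt(2)=-7200, h_tt(4)=15120.
Local minima occur where both diagonal entries positive: (-4, -2), (-4, 4), (1, -2), (1, 4). Count: 4.

4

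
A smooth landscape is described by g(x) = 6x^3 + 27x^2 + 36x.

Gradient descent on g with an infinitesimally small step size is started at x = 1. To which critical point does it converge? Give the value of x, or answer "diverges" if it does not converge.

g'(x) = 18(x + 1)(x + 2), so g'(1) = 108.
Gradient descent moves in the -g' direction, i.e. x is decreasing.
The nearest critical point in that direction is x = -1, where g'' = 18 > 0 (a local minimum). The iterate converges there.

-1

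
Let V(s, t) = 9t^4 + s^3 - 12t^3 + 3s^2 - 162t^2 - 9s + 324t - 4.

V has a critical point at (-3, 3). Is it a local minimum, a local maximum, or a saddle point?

The mixed partial ∂²V/∂s∂t is 0, so the Hessian at any point is diag(V_ss, V_tt) = diag(6(s + 1), 36(3t^2 - 2t - 9)).
At (-3, 3): H = diag(-12, 432).
The eigenvalues have opposite signs, so H is indefinite: a saddle point.

saddle point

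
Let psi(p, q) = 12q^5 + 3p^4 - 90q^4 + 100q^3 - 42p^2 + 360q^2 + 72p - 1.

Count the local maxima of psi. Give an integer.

psi separates as a function of p plus a function of q, so ∇psi=0 decouples.
∂psi/∂p = 12(p - 2)(p - 1)(p + 3) = 0 at p ∈ {-3, 1, 2}; ∂psi/∂q = 60q(q - 4)(q - 3)(q + 1) = 0 at q ∈ {-1, 0, 3, 4}.
The Hessian is diagonal: diag(psi_pp, psi_qq). Second derivatives: psi_pp(-3)=240, psi_pp(1)=-48, psi_pp(2)=60; psi_qq(-1)=-1200, psi_qq(0)=720, psi_qq(3)=-720, psi_qq(4)=1200.
Local maxima occur where both diagonal entries negative: (1, -1), (1, 3). Count: 2.

2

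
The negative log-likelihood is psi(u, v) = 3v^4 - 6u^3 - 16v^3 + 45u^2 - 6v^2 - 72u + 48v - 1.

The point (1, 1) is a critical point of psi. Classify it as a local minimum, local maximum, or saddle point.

The mixed partial ∂²psi/∂u∂v is 0, so the Hessian at any point is diag(psi_uu, psi_vv) = diag(18(-2u + 5), 12(3v^2 - 8v - 1)).
At (1, 1): H = diag(54, -72).
The eigenvalues have opposite signs, so H is indefinite: a saddle point.

saddle point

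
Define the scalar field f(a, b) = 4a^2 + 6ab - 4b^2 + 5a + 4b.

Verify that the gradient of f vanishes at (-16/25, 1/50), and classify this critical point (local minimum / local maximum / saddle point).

∇f = (8a + 6b + 5, 6a - 8b + 4); substituting (-16/25, 1/50) gives ∇f = (0, 0), so (-16/25, 1/50) is indeed a critical point.
The Hessian of f is constant: H = [[8, 6], [6, -8]].
det(H) = 8·(-8) − 6² = -100.
Since det(H) < 0, H is indefinite and the critical point is a saddle point.

saddle point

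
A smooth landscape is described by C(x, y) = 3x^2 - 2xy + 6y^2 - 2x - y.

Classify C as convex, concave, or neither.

convex

C is quadratic, so its Hessian is the constant matrix H = [[6, -2], [-2, 12]].
det(H) = 68, tr(H) = 18.
det(H) > 0 and tr(H) > 0, so H is positive definite everywhere: convex.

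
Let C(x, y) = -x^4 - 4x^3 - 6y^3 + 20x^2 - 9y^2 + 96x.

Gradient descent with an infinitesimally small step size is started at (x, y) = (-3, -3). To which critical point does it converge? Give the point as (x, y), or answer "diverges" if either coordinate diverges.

C is separable, so gradient descent decouples: x follows -∂C/∂x, y follows -∂C/∂y.
∂C/∂x = -4(x - 3)(x + 2)(x + 4); at x=-3 this is -24, so x increases.
∂C/∂y = -18y(y + 1); at y=-3 this is -108, so y increases.
x converges to its nearest critical value -2 (a local min of the x-part); y converges to -1. The iterate converges to (-2, -1).

(-2, -1)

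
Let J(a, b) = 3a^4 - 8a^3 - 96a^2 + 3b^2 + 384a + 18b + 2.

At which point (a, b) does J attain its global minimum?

J(a,b) separates as P(a) + Q(b) + 2, so its minimum is min P + min Q + 2.
P'(a) = 12(a - 4)(a - 2)(a + 4) vanishes at a ∈ {-4, 2, 4}; Q'(b) = 6b + 18 vanishes at b ∈ {-3}.
Local minima of P (where P''>0): P(-4)=-1792, P(4)=256. Local minima of Q: Q(-3)=-27.
So the global minimum of J is P(-4) + Q(-3) + 2 = -1792 − 27 + 2 = -1817, attained at (-4, -3).

(-4, -3)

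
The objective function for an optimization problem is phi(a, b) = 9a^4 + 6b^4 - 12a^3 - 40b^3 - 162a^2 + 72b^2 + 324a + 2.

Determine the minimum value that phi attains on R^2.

phi(a,b) separates as P(a) + Q(b) + 2, so its minimum is min P + min Q + 2.
P'(a) = 36(a - 3)(a - 1)(a + 3) vanishes at a ∈ {-3, 1, 3}; Q'(b) = 24b(b - 3)(b - 2) vanishes at b ∈ {0, 2, 3}.
Local minima of P (where P''>0): P(-3)=-1377, P(3)=-81. Local minima of Q: Q(0)=0, Q(3)=54.
So the global minimum of phi is P(-3) + Q(0) + 2 = -1377 + 0 + 2 = -1375, attained at (-3, 0).

-1375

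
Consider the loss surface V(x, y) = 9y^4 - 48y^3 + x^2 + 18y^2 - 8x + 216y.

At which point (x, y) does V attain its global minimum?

(4, -1)

V(x,y) separates as P(x) + Q(y), so its minimum is min P + min Q.
P'(x) = 2x - 8 vanishes at x ∈ {4}; Q'(y) = 36(y - 3)(y - 2)(y + 1) vanishes at y ∈ {-1, 2, 3}.
Local minima of P (where P''>0): P(4)=-16. Local minima of Q: Q(-1)=-141, Q(3)=243.
So the global minimum of V is P(4) + Q(-1) = -16 − 141 = -157, attained at (4, -1).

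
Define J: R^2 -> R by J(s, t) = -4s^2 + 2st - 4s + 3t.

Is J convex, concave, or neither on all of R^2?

J is quadratic, so its Hessian is the constant matrix H = [[-8, 2], [2, 0]].
det(H) = -4, tr(H) = -8.
det(H) < 0, so H is indefinite: neither convex nor concave.

neither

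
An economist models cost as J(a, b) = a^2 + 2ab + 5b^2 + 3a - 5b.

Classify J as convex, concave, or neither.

J is quadratic, so its Hessian is the constant matrix H = [[2, 2], [2, 10]].
det(H) = 16, tr(H) = 12.
det(H) > 0 and tr(H) > 0, so H is positive definite everywhere: convex.

convex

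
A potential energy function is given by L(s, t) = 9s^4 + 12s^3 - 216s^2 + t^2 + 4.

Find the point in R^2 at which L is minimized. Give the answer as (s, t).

L(s,t) separates as P(s) + Q(t) + 4, so its minimum is min P + min Q + 4.
P'(s) = 36s(s - 3)(s + 4) vanishes at s ∈ {-4, 0, 3}; Q'(t) = 2t vanishes at t ∈ {0}.
Local minima of P (where P''>0): P(-4)=-1920, P(3)=-891. Local minima of Q: Q(0)=0.
So the global minimum of L is P(-4) + Q(0) + 4 = -1920 + 0 + 4 = -1916, attained at (-4, 0).

(-4, 0)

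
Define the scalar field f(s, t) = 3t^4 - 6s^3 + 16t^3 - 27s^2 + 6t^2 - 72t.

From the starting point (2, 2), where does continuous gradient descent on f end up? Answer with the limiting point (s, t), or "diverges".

f is separable, so gradient descent decouples: s follows -∂f/∂s, t follows -∂f/∂t.
∂f/∂s = -18s(s + 3); at s=2 this is -180, so s increases.
∂f/∂t = 12(t - 1)(t + 2)(t + 3); at t=2 this is 240, so t decreases.
The s-coordinate has no critical point in that direction and runs off to infinity.

diverges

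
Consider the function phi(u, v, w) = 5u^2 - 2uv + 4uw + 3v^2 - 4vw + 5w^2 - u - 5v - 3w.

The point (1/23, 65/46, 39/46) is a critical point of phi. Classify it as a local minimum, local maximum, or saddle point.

local minimum

The Hessian is constant: H = [[10, -2, 4], [-2, 6, -4], [4, -4, 10]].
Leading principal minors: Δ₁ = 10, Δ₂ = 56, Δ₃ = 368.
All leading minors are positive, so H is positive definite: a local minimum.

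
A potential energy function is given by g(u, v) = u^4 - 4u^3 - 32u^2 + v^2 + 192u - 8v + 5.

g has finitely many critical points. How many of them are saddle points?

g separates as a function of u plus a function of v, so ∇g=0 decouples.
∂g/∂u = 4(u - 4)(u - 3)(u + 4) = 0 at u ∈ {-4, 3, 4}; ∂g/∂v = 2(v - 4) = 0 at v ∈ {4}.
The Hessian is diagonal: diag(g_uu, g_vv). Second derivatives: g_uu(-4)=224, g_uu(3)=-28, g_uu(4)=32; g_vv(4)=2.
Saddle points occur where the two diagonal entries have opposite signs: (3, 4). Count: 1.

1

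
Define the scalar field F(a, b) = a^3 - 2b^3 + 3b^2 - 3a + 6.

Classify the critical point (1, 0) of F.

local minimum

The mixed partial ∂²F/∂a∂b is 0, so the Hessian at any point is diag(F_aa, F_bb) = diag(6a, 6(-2b + 1)).
At (1, 0): H = diag(6, 6).
Both eigenvalues are positive, so H is positive definite: a local minimum.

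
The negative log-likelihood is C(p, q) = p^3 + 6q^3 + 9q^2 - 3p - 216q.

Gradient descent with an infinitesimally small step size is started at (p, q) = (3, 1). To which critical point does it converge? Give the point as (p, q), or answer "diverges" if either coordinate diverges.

C is separable, so gradient descent decouples: p follows -∂C/∂p, q follows -∂C/∂q.
∂C/∂p = 3(p - 1)(p + 1); at p=3 this is 24, so p decreases.
∂C/∂q = 18(q - 3)(q + 4); at q=1 this is -180, so q increases.
p converges to its nearest critical value 1 (a local min of the p-part); q converges to 3. The iterate converges to (1, 3).

(1, 3)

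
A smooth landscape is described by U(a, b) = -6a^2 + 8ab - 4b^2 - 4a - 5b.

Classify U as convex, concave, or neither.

U is quadratic, so its Hessian is the constant matrix H = [[-12, 8], [8, -8]].
det(H) = 32, tr(H) = -20.
det(H) > 0 and tr(H) < 0, so H is negative definite everywhere: concave.

concave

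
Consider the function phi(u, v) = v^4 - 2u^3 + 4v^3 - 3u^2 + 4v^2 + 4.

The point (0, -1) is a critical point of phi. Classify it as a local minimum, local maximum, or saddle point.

local maximum

The mixed partial ∂²phi/∂u∂v is 0, so the Hessian at any point is diag(phi_uu, phi_vv) = diag(-6(2u + 1), 4(3v^2 + 6v + 2)).
At (0, -1): H = diag(-6, -4).
Both eigenvalues are negative, so H is negative definite: a local maximum.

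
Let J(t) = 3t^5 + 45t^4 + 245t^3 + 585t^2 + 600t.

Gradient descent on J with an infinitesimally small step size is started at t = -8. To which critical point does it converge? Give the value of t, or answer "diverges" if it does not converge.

J'(t) = 15(t + 1)(t + 2)(t + 4)(t + 5), so J'(-8) = 7560.
Gradient descent moves in the -J' direction, i.e. t is decreasing.
There is no critical point below t=-8, and J' keeps the same sign, so the iterate runs off to −∞.

diverges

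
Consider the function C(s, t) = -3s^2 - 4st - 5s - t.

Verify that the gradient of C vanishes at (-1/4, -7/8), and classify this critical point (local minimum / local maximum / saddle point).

∇C = (-6s - 4t - 5, -4s - 1); substituting (-1/4, -7/8) gives ∇C = (0, 0), so (-1/4, -7/8) is indeed a critical point.
The Hessian of C is constant: H = [[-6, -4], [-4, 0]].
det(H) = (-6)·0 − (-4)² = -16.
Since det(H) < 0, H is indefinite and the critical point is a saddle point.

saddle point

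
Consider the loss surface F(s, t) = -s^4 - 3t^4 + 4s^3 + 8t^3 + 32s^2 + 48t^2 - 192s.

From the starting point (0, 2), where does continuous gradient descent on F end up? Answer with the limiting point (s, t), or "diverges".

F is separable, so gradient descent decouples: s follows -∂F/∂s, t follows -∂F/∂t.
∂F/∂s = -4(s - 4)(s - 3)(s + 4); at s=0 this is -192, so s increases.
∂F/∂t = -12t(t - 4)(t + 2); at t=2 this is 192, so t decreases.
s converges to its nearest critical value 3 (a local min of the s-part); t converges to 0. The iterate converges to (3, 0).

(3, 0)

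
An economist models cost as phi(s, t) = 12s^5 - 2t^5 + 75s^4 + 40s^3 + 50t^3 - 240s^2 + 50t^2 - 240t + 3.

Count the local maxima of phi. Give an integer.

4

phi separates as a function of s plus a function of t, so ∇phi=0 decouples.
∂phi/∂s = 60s(s - 1)(s + 2)(s + 4) = 0 at s ∈ {-4, -2, 0, 1}; ∂phi/∂t = -10(t - 4)(t - 1)(t + 2)(t + 3) = 0 at t ∈ {-3, -2, 1, 4}.
The Hessian is diagonal: diag(phi_ss, phi_tt). Second derivatives: phi_ss(-4)=-2400, phi_ss(-2)=720, phi_ss(0)=-480, phi_ss(1)=900; phi_tt(-3)=280, phi_tt(-2)=-180, phi_tt(1)=360, phi_tt(4)=-1260.
Local maxima occur where both diagonal entries negative: (-4, -2), (-4, 4), (0, -2), (0, 4). Count: 4.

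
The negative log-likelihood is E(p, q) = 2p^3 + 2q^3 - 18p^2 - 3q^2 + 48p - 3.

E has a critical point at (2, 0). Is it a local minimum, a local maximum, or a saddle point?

The mixed partial ∂²E/∂p∂q is 0, so the Hessian at any point is diag(E_pp, E_qq) = diag(12(p - 3), 6(2q - 1)).
At (2, 0): H = diag(-12, -6).
Both eigenvalues are negative, so H is negative definite: a local maximum.

local maximum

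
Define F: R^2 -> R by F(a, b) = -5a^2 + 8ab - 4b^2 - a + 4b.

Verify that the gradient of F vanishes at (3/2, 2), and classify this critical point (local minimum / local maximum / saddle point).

local maximum

∇F = (-10a + 8b - 1, 8a - 8b + 4); substituting (3/2, 2) gives ∇F = (0, 0), so (3/2, 2) is indeed a critical point.
The Hessian of F is constant: H = [[-10, 8], [8, -8]].
det(H) = (-10)·(-8) − 8² = 16.
det(H) > 0 and tr(H) = -18 < 0, so H is negative definite and the point is a local maximum.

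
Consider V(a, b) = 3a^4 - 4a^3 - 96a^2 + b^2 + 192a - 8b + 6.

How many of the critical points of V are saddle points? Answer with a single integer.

V separates as a function of a plus a function of b, so ∇V=0 decouples.
∂V/∂a = 12(a - 4)(a - 1)(a + 4) = 0 at a ∈ {-4, 1, 4}; ∂V/∂b = 2(b - 4) = 0 at b ∈ {4}.
The Hessian is diagonal: diag(V_aa, V_bb). Second derivatives: V_aa(-4)=480, V_aa(1)=-180, V_aa(4)=288; V_bb(4)=2.
Saddle points occur where the two diagonal entries have opposite signs: (1, 4). Count: 1.

1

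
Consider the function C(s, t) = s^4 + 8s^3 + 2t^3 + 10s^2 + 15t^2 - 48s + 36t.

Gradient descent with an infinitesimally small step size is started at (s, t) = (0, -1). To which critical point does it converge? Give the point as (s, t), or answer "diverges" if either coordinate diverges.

C is separable, so gradient descent decouples: s follows -∂C/∂s, t follows -∂C/∂t.
∂C/∂s = 4(s - 1)(s + 3)(s + 4); at s=0 this is -48, so s increases.
∂C/∂t = 6(t + 2)(t + 3); at t=-1 this is 12, so t decreases.
s converges to its nearest critical value 1 (a local min of the s-part); t converges to -2. The iterate converges to (1, -2).

(1, -2)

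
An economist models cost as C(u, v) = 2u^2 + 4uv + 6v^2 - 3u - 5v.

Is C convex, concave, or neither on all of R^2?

C is quadratic, so its Hessian is the constant matrix H = [[4, 4], [4, 12]].
det(H) = 32, tr(H) = 16.
det(H) > 0 and tr(H) > 0, so H is positive definite everywhere: convex.

convex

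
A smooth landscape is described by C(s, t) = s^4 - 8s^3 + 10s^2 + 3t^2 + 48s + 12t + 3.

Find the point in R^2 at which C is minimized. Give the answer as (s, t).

C(s,t) separates as P(s) + Q(t) + 3, so its minimum is min P + min Q + 3.
P'(s) = 4(s - 4)(s - 3)(s + 1) vanishes at s ∈ {-1, 3, 4}; Q'(t) = 6(t + 2) vanishes at t ∈ {-2}.
Local minima of P (where P''>0): P(-1)=-29, P(4)=96. Local minima of Q: Q(-2)=-12.
So the global minimum of C is P(-1) + Q(-2) + 3 = -29 − 12 + 3 = -38, attained at (-1, -2).

(-1, -2)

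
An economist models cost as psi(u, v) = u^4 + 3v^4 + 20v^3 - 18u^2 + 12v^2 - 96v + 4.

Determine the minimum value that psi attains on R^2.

psi(u,v) separates as P(u) + Q(v) + 4, so its minimum is min P + min Q + 4.
P'(u) = 4u(u - 3)(u + 3) vanishes at u ∈ {-3, 0, 3}; Q'(v) = 12(v - 1)(v + 2)(v + 4) vanishes at v ∈ {-4, -2, 1}.
Local minima of P (where P''>0): P(-3)=-81, P(3)=-81. Local minima of Q: Q(-4)=64, Q(1)=-61.
So the global minimum of psi is P(-3) + Q(1) + 4 = -81 − 61 + 4 = -138, attained at (-3, 1).

-138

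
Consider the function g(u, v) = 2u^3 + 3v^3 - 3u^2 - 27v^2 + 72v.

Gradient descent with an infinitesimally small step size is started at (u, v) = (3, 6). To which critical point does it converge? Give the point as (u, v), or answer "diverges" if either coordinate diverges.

g is separable, so gradient descent decouples: u follows -∂g/∂u, v follows -∂g/∂v.
∂g/∂u = 6u(u - 1); at u=3 this is 36, so u decreases.
∂g/∂v = 9(v - 4)(v - 2); at v=6 this is 72, so v decreases.
u converges to its nearest critical value 1 (a local min of the u-part); v converges to 4. The iterate converges to (1, 4).

(1, 4)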